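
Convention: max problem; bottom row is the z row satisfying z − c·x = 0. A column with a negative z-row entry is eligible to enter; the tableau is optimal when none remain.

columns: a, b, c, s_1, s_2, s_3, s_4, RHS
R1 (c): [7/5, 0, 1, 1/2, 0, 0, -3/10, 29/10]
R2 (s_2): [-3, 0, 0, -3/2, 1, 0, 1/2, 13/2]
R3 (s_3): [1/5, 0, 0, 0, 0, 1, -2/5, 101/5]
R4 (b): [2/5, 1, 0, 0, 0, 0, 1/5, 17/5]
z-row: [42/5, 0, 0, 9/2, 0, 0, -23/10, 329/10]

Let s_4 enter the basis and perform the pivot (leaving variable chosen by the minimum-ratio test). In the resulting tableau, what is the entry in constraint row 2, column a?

-6

Ratio test on column s_4 — row 1: entry -3/10 ≤ 0; row 2: (13/2)/(1/2) = 13; row 3: entry -2/5 ≤ 0; row 4: (17/5)/(1/5) = 17. Minimum is 13 at row 2 (s_2 leaves); pivot element 1/2.
Divide row 2 by 1/2; eliminate column s_4 from the other rows.
In the new row 2, the a entry is the old entry divided by the pivot: (-3)/(1/2) = -6.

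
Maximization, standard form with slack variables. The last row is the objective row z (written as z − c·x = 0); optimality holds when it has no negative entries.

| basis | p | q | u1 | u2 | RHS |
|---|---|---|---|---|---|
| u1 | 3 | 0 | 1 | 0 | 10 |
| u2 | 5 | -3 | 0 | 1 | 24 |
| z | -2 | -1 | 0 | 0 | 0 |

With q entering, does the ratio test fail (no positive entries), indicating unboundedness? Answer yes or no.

Every constraint-row entry in column q is ≤ 0, so increasing q is unbounded.

yes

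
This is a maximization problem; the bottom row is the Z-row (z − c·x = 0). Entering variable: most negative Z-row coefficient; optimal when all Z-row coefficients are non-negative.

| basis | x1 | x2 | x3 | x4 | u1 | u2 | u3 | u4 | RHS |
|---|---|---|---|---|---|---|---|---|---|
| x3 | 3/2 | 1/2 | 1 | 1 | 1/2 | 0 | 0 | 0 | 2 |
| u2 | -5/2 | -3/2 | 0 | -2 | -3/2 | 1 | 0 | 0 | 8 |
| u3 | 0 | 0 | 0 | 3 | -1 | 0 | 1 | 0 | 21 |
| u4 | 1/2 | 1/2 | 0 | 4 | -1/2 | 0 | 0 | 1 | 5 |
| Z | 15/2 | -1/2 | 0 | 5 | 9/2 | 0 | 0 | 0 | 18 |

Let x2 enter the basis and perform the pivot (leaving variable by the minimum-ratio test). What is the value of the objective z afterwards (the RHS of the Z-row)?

20

Ratio test on column x2 — row 1: 2/(1/2) = 4; row 2: entry -3/2 ≤ 0; row 3: entry 0 ≤ 0; row 4: 5/(1/2) = 10. Minimum is 4 at row 1 (x3 leaves); pivot element 1/2.
Pivot on row 1; the Z-row RHS becomes 18 − (-1/2)·4 = 20.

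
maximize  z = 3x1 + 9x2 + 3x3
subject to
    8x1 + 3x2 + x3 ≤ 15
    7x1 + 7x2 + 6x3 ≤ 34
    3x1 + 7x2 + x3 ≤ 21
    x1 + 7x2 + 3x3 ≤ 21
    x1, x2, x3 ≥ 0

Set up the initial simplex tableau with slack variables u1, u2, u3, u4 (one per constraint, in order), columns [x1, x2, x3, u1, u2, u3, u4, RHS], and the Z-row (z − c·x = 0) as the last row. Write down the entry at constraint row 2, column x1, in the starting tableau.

Constraint 2 has coefficient 7 on x1.

7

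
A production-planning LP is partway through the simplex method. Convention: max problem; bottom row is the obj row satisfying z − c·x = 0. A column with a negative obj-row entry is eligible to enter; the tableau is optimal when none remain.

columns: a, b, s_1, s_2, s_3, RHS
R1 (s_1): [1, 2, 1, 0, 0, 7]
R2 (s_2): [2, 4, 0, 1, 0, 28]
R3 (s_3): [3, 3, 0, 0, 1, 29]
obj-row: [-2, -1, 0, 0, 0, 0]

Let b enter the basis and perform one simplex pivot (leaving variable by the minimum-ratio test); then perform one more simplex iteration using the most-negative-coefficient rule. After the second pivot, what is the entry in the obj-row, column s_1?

Ratio test on column b — row 1: 7/2 = 7/2; row 2: 28/4 = 7; row 3: 29/3 = 29/3. Minimum is 7/2 at row 1 (s_1 leaves); pivot element 2.
Divide row 1 by 2; eliminate column b from the other rows.
Second iteration: most negative obj-row entry is -3/2 in column a, so a enters.
Ratio test on column a — row 1: (7/2)/(1/2) = 7; row 2: entry 0 ≤ 0; row 3: (37/2)/(3/2) = 37/3. Minimum is 7 at row 1 (b leaves); pivot element 1/2.
Divide row 1 by 1/2; eliminate column a from the other rows.
After both pivots, the entry at the obj-row, column s_1 is 2.

2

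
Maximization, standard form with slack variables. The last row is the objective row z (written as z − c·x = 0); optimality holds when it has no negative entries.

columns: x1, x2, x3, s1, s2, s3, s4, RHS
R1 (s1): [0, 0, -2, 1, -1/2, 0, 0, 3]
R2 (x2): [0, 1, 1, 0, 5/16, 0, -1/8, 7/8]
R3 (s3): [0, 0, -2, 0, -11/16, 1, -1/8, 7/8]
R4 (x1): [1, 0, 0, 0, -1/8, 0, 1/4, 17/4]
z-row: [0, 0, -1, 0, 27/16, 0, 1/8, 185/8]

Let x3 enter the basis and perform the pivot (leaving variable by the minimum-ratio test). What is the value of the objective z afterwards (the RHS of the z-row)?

Ratio test on column x3 — row 1: entry -2 ≤ 0; row 2: (7/8)/1 = 7/8; row 3: entry -2 ≤ 0; row 4: entry 0 ≤ 0. Minimum is 7/8 at row 2 (x2 leaves); pivot element 1.
Pivot on row 2; the z-row RHS becomes 185/8 − (-1)·(7/8) = 24.

24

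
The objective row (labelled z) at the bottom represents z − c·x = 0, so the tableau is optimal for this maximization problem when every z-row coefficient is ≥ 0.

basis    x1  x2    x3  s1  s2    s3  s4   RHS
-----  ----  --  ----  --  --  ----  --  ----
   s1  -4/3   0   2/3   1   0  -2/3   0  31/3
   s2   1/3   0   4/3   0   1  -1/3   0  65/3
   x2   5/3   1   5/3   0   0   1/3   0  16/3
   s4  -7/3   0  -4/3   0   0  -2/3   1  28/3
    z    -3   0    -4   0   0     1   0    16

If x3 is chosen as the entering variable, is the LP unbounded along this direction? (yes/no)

Column x3 has positive entries in row(s) 1, 2, 3, so the ratio test bounds it — not unbounded.

no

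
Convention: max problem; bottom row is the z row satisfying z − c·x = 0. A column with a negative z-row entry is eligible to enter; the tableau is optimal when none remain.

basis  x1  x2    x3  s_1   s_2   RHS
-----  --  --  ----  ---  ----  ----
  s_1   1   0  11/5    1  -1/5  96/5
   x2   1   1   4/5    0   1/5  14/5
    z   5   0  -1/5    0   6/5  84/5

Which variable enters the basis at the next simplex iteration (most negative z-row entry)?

Negative z-row entries: x3: -1/5.
The most negative is -1/5 in column x3, so x3 enters.

x3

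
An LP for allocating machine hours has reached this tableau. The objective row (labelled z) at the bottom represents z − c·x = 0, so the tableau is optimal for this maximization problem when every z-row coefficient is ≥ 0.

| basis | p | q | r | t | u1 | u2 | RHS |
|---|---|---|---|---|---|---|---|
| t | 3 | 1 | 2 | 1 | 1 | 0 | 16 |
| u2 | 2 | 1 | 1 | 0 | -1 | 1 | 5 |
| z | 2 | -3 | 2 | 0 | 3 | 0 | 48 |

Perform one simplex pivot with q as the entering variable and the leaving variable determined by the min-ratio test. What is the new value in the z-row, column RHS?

Ratio test on column q — row 1: 16/1 = 16; row 2: 5/1 = 5. Minimum is 5 at row 2 (u2 leaves); pivot element 1.
Divide row 2 by 1; eliminate column q from the other rows.
z-row update in column RHS: 48 − (-3)·5 = 63.

63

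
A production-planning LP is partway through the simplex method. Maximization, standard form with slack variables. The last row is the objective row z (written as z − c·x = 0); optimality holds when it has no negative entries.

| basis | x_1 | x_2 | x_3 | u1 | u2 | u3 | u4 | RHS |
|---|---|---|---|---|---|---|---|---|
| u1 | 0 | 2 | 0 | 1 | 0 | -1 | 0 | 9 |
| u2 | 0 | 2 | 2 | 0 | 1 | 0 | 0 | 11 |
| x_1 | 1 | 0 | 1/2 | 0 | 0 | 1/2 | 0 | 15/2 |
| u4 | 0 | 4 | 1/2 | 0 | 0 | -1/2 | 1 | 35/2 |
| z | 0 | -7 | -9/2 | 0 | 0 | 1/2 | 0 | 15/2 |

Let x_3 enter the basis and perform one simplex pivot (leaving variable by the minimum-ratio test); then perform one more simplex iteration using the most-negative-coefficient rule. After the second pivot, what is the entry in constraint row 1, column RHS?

Ratio test on column x_3 — row 1: entry 0 ≤ 0; row 2: 11/2 = 11/2; row 3: (15/2)/(1/2) = 15; row 4: (35/2)/(1/2) = 35. Minimum is 11/2 at row 2 (u2 leaves); pivot element 2.
Divide row 2 by 2; eliminate column x_3 from the other rows.
Second iteration: most negative z-row entry is -5/2 in column x_2, so x_2 enters.
Ratio test on column x_2 — row 1: 9/2 = 9/2; row 2: (11/2)/1 = 11/2; row 3: entry -1/2 ≤ 0; row 4: (59/4)/(7/2) = 59/14. Minimum is 59/14 at row 4 (u4 leaves); pivot element 7/2.
Divide row 4 by 7/2; eliminate column x_2 from the other rows.
After both pivots, the entry at constraint row 1, column RHS is 4/7.

4/7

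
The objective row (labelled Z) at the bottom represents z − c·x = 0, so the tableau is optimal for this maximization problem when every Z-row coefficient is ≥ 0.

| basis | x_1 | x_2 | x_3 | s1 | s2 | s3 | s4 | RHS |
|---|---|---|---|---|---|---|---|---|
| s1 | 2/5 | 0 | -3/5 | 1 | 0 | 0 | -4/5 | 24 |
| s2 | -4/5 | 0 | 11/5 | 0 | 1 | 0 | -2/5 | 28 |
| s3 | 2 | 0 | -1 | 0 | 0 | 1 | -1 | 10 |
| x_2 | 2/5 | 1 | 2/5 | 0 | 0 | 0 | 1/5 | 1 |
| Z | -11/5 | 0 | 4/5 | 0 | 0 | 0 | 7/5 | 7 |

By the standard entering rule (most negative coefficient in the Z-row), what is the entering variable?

Negative Z-row entries: x_1: -11/5.
The most negative is -11/5 in column x_1, so x_1 enters.

x_1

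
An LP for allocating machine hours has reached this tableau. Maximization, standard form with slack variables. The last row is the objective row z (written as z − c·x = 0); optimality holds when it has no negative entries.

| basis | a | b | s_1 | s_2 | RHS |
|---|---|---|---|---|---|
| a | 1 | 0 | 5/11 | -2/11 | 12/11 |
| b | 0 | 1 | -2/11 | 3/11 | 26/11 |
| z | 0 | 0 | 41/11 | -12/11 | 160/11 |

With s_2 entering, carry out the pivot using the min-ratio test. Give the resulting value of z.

24

Ratio test on column s_2 — row 1: entry -2/11 ≤ 0; row 2: (26/11)/(3/11) = 26/3. Minimum is 26/3 at row 2 (b leaves); pivot element 3/11.
Pivot on row 2; the z-row RHS becomes 160/11 − (-12/11)·(26/3) = 24.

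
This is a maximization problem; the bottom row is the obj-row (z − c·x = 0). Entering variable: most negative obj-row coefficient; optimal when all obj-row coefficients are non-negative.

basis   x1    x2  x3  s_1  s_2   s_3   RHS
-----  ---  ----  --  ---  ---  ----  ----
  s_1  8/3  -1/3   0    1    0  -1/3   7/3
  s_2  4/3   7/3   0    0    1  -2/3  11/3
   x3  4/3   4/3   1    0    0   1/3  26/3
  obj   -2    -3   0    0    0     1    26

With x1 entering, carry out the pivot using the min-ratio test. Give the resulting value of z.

Ratio test on column x1 — row 1: (7/3)/(8/3) = 7/8; row 2: (11/3)/(4/3) = 11/4; row 3: (26/3)/(4/3) = 13/2. Minimum is 7/8 at row 1 (s_1 leaves); pivot element 8/3.
Pivot on row 1; the obj-row RHS becomes 26 − (-2)·(7/8) = 111/4.

111/4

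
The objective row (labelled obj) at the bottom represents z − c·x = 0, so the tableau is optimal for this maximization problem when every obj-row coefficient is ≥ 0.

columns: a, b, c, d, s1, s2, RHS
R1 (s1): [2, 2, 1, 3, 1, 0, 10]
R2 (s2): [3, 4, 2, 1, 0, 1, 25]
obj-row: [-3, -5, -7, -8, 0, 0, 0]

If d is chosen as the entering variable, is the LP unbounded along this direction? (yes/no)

Column d has positive entries in row(s) 1, 2, so the ratio test bounds it — not unbounded.

no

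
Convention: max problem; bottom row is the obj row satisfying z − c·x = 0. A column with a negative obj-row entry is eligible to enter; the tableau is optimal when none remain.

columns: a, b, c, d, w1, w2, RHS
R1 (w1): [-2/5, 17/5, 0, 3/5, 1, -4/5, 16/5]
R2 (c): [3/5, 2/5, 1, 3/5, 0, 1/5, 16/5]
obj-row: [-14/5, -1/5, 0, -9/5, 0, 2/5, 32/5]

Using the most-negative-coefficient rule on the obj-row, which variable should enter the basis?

Negative obj-row entries: a: -14/5, b: -1/5, d: -9/5.
The most negative is -14/5 in column a, so a enters.

a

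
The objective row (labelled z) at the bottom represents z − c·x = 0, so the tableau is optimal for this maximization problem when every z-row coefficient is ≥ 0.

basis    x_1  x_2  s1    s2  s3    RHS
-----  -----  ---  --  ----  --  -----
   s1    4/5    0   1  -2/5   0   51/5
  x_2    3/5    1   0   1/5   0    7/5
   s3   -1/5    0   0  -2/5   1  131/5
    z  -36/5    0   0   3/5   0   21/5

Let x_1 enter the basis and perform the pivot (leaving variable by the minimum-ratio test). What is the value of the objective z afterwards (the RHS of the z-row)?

21

Ratio test on column x_1 — row 1: (51/5)/(4/5) = 51/4; row 2: (7/5)/(3/5) = 7/3; row 3: entry -1/5 ≤ 0. Minimum is 7/3 at row 2 (x_2 leaves); pivot element 3/5.
Pivot on row 2; the z-row RHS becomes 21/5 − (-36/5)·(7/3) = 21.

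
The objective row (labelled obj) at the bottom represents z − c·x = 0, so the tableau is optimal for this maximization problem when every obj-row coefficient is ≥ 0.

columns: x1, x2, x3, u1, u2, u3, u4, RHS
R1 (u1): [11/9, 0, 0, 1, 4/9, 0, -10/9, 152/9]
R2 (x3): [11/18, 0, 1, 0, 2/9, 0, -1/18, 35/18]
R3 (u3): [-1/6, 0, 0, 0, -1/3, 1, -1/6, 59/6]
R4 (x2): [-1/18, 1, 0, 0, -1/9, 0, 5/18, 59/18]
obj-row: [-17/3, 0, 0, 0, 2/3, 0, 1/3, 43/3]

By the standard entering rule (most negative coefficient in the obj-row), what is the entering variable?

Negative obj-row entries: x1: -17/3.
The most negative is -17/3 in column x1, so x1 enters.

x1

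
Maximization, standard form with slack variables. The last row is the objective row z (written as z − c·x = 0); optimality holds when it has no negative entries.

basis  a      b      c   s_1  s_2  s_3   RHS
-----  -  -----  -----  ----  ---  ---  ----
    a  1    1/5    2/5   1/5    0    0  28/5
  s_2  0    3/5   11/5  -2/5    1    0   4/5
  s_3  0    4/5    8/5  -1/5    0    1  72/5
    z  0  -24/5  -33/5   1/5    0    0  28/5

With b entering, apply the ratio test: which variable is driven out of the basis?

Column b entries and ratios — a: (28/5)/(1/5) = 28; s_2: (4/5)/(3/5) = 4/3; s_3: (72/5)/(4/5) = 18.
Smallest ratio is 4/3 in the row of s_2, so s_2 leaves.

s_2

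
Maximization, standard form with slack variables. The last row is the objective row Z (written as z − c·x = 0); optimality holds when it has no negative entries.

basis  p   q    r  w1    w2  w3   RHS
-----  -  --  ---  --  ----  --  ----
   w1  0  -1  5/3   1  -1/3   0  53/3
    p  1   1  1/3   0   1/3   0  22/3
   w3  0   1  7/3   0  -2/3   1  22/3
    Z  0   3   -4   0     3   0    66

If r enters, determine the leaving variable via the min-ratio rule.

Column r entries and ratios — w1: (53/3)/(5/3) = 53/5; p: (22/3)/(1/3) = 22; w3: (22/3)/(7/3) = 22/7.
Smallest ratio is 22/7 in the row of w3, so w3 leaves.

w3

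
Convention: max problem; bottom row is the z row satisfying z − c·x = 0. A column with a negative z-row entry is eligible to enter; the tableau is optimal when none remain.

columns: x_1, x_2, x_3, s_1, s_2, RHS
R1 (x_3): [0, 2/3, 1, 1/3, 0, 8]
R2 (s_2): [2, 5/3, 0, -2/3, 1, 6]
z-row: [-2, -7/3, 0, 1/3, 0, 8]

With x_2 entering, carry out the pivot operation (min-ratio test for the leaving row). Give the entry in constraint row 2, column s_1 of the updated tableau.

-2/5

Ratio test on column x_2 — row 1: 8/(2/3) = 12; row 2: 6/(5/3) = 18/5. Minimum is 18/5 at row 2 (s_2 leaves); pivot element 5/3.
Divide row 2 by 5/3; eliminate column x_2 from the other rows.
In the new row 2, the s_1 entry is the old entry divided by the pivot: (-2/3)/(5/3) = -2/5.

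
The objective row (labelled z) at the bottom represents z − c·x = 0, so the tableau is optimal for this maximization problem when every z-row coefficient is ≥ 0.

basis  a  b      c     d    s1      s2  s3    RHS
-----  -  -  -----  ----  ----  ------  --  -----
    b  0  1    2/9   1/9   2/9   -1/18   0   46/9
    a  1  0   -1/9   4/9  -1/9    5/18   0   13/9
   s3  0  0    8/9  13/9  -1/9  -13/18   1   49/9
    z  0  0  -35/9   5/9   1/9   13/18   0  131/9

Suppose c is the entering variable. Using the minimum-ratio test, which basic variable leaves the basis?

Column c entries and ratios — b: (46/9)/(2/9) = 23; a: -1/9 ≤ 0, skip; s3: (49/9)/(8/9) = 49/8.
Smallest ratio is 49/8 in the row of s3, so s3 leaves.

s3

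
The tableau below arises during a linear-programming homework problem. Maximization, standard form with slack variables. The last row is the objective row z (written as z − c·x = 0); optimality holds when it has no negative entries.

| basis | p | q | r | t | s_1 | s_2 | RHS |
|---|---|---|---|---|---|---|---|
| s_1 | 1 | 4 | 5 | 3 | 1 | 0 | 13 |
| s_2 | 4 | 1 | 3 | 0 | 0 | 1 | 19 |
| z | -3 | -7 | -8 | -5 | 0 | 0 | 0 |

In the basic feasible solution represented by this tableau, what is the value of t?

0

t is not in the basis, so in the current basic feasible solution t = 0.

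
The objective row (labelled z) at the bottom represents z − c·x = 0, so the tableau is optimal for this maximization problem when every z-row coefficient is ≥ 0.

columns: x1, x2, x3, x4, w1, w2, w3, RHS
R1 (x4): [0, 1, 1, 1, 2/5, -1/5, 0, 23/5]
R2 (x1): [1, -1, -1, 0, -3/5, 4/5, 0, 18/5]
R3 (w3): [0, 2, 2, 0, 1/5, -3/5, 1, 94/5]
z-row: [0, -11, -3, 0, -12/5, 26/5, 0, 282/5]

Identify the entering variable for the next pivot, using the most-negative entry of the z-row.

Negative z-row entries: x2: -11, x3: -3, w1: -12/5.
The most negative is -11 in column x2, so x2 enters.

x2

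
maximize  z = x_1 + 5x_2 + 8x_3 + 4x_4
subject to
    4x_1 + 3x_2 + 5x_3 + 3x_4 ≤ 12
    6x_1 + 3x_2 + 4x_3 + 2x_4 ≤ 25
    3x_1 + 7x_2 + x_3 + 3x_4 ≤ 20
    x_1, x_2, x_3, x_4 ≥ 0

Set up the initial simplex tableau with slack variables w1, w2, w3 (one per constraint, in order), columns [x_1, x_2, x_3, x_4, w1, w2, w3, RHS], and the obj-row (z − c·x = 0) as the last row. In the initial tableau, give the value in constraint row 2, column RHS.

25

The RHS of constraint 2 is b_2 = 25.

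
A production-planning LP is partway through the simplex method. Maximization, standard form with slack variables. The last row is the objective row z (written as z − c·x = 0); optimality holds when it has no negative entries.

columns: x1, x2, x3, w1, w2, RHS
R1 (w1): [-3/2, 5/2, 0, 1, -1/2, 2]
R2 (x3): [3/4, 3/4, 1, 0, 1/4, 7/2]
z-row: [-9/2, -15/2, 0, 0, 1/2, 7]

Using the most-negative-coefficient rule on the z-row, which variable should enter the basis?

Negative z-row entries: x1: -9/2, x2: -15/2.
The most negative is -15/2 in column x2, so x2 enters.

x2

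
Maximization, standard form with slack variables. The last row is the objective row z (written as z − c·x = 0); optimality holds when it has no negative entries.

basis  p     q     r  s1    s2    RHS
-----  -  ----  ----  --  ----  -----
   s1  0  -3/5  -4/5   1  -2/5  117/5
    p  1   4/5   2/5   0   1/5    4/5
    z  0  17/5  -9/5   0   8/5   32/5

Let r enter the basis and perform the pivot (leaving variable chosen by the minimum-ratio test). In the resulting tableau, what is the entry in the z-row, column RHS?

Ratio test on column r — row 1: entry -4/5 ≤ 0; row 2: (4/5)/(2/5) = 2. Minimum is 2 at row 2 (p leaves); pivot element 2/5.
Divide row 2 by 2/5; eliminate column r from the other rows.
z-row update in column RHS: 32/5 − (-9/5)·2 = 10.

10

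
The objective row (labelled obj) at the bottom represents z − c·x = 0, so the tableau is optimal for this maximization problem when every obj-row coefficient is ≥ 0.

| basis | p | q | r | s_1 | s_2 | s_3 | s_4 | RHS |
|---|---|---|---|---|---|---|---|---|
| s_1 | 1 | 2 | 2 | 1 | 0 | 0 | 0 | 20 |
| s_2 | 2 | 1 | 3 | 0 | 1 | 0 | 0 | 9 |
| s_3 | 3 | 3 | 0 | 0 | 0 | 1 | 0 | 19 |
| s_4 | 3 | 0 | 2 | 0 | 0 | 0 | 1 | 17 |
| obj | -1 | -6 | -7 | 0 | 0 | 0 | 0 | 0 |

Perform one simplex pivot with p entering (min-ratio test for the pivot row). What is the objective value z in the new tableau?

Ratio test on column p — row 1: 20/1 = 20; row 2: 9/2 = 9/2; row 3: 19/3 = 19/3; row 4: 17/3 = 17/3. Minimum is 9/2 at row 2 (s_2 leaves); pivot element 2.
Pivot on row 2; the obj-row RHS becomes 0 − (-1)·(9/2) = 9/2.

9/2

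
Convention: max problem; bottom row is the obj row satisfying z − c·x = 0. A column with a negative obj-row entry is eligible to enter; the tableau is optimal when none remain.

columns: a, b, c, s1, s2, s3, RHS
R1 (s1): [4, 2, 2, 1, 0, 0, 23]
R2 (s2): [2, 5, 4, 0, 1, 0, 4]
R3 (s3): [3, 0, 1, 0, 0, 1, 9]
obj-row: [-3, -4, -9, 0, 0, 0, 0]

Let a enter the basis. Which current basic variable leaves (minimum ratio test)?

Column a entries and ratios — s1: 23/4 = 23/4; s2: 4/2 = 2; s3: 9/3 = 3.
Smallest ratio is 2 in the row of s2, so s2 leaves.

s2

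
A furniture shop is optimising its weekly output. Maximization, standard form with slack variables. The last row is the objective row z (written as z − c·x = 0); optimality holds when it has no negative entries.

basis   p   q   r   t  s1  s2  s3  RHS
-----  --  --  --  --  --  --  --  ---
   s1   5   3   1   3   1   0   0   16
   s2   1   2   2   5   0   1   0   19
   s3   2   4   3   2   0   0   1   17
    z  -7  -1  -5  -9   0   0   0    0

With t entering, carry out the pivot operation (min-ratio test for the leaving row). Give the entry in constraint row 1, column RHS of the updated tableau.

Ratio test on column t — row 1: 16/3 = 16/3; row 2: 19/5 = 19/5; row 3: 17/2 = 17/2. Minimum is 19/5 at row 2 (s2 leaves); pivot element 5.
Divide row 2 by 5; eliminate column t from the other rows.
Row 1 update in column RHS: 16 − 3·(19/5) = 23/5.

23/5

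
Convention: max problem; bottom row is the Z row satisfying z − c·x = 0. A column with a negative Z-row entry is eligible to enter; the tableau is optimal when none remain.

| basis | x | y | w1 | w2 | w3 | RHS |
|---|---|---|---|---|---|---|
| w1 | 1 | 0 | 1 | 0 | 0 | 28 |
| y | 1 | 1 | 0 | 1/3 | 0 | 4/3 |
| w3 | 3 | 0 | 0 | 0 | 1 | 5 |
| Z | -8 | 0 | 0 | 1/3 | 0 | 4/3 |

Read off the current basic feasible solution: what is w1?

w1 is basic (row 1); its value is the RHS of that row, 28.

28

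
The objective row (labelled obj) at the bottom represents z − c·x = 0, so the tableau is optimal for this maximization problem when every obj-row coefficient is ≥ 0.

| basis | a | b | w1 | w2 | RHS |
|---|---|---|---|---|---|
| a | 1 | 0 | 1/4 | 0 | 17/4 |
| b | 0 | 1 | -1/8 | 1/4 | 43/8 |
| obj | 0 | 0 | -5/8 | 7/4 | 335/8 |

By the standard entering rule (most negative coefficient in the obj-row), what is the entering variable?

Negative obj-row entries: w1: -5/8.
The most negative is -5/8 in column w1, so w1 enters.

w1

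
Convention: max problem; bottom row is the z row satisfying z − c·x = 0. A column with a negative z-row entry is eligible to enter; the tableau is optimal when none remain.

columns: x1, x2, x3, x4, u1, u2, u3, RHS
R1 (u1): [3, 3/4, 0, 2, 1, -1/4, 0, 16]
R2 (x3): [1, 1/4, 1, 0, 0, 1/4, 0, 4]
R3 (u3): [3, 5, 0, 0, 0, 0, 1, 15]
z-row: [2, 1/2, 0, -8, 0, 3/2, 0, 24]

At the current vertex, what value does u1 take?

16

u1 is basic (row 1); its value is the RHS of that row, 16.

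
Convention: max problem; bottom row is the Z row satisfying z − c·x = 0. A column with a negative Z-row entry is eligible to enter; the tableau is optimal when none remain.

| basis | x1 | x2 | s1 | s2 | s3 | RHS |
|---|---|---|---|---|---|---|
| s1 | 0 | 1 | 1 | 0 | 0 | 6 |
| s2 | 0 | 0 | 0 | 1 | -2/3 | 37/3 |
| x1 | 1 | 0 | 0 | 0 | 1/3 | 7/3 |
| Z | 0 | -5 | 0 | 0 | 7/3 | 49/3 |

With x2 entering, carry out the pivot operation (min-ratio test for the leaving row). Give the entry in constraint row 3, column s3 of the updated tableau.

1/3

Ratio test on column x2 — row 1: 6/1 = 6; row 2: entry 0 ≤ 0; row 3: entry 0 ≤ 0. Minimum is 6 at row 1 (s1 leaves); pivot element 1.
Divide row 1 by 1; eliminate column x2 from the other rows.
Row 3 update in column s3: 1/3 − 0·0 = 1/3.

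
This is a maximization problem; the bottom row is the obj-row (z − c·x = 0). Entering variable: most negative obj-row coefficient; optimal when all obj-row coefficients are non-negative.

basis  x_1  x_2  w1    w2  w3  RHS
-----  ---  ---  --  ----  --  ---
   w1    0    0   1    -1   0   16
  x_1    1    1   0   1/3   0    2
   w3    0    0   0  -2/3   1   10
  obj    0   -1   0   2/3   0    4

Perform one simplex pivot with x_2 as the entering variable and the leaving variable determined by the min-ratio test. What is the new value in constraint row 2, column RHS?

2

Ratio test on column x_2 — row 1: entry 0 ≤ 0; row 2: 2/1 = 2; row 3: entry 0 ≤ 0. Minimum is 2 at row 2 (x_1 leaves); pivot element 1.
Divide row 2 by 1; eliminate column x_2 from the other rows.
In the new row 2, the RHS entry is the old entry divided by the pivot: 2/1 = 2.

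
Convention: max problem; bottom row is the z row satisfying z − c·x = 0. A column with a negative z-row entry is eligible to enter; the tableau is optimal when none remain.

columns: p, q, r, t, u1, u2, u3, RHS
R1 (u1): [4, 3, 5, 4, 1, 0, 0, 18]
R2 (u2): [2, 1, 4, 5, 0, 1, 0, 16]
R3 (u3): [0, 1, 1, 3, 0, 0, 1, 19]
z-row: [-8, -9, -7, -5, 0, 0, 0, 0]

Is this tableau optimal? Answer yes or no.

no

The z-row has a negative entry -9 in column q, so it is not optimal.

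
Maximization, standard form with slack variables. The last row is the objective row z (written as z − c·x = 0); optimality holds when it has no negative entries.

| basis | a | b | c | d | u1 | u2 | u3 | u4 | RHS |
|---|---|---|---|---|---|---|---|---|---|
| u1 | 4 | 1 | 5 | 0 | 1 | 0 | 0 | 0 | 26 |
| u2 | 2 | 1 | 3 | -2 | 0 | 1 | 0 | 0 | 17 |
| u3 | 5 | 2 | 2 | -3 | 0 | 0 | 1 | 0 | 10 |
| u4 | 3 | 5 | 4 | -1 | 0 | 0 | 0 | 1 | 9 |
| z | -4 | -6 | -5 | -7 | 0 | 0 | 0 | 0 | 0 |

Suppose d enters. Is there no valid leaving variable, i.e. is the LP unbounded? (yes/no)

Every constraint-row entry in column d is ≤ 0, so increasing d is unbounded.

yes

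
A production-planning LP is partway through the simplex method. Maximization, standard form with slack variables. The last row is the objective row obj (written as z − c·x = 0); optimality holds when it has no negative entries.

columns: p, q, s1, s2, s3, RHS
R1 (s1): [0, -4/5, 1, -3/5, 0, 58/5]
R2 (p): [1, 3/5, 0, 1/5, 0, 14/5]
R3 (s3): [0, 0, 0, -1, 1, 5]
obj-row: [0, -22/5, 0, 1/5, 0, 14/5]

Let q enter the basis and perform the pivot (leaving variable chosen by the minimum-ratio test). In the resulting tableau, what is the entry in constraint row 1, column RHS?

46/3

Ratio test on column q — row 1: entry -4/5 ≤ 0; row 2: (14/5)/(3/5) = 14/3; row 3: entry 0 ≤ 0. Minimum is 14/3 at row 2 (p leaves); pivot element 3/5.
Divide row 2 by 3/5; eliminate column q from the other rows.
Row 1 update in column RHS: 58/5 − (-4/5)·(14/3) = 46/3.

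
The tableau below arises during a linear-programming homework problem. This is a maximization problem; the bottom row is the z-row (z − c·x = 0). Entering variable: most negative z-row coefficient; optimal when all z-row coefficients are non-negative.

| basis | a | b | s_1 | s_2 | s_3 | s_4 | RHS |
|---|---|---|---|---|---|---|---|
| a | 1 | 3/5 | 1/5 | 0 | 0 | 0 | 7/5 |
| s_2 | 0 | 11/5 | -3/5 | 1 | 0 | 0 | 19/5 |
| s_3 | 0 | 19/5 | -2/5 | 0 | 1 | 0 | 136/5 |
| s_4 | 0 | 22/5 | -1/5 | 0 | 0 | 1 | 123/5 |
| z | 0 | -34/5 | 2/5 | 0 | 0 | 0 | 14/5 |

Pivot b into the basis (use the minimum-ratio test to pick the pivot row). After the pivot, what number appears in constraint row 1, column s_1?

Ratio test on column b — row 1: (7/5)/(3/5) = 7/3; row 2: (19/5)/(11/5) = 19/11; row 3: (136/5)/(19/5) = 136/19; row 4: (123/5)/(22/5) = 123/22. Minimum is 19/11 at row 2 (s_2 leaves); pivot element 11/5.
Divide row 2 by 11/5; eliminate column b from the other rows.
Row 1 update in column s_1: 1/5 − (3/5)·(-3/11) = 4/11.

4/11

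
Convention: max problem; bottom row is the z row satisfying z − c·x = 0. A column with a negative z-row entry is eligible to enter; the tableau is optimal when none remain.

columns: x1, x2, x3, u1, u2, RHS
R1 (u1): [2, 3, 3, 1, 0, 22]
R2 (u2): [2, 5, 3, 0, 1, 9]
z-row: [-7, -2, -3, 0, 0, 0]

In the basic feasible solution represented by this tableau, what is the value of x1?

x1 is not in the basis, so in the current basic feasible solution x1 = 0.

0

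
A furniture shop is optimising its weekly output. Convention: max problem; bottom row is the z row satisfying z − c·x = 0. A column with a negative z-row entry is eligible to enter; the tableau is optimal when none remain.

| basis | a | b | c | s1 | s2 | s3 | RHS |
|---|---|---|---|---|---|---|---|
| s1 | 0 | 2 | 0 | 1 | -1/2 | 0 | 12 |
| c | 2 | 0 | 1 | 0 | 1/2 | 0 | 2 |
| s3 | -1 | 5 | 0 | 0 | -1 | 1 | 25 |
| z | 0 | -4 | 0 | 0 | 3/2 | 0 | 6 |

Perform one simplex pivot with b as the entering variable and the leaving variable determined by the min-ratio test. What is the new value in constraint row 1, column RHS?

Ratio test on column b — row 1: 12/2 = 6; row 2: entry 0 ≤ 0; row 3: 25/5 = 5. Minimum is 5 at row 3 (s3 leaves); pivot element 5.
Divide row 3 by 5; eliminate column b from the other rows.
Row 1 update in column RHS: 12 − 2·5 = 2.

2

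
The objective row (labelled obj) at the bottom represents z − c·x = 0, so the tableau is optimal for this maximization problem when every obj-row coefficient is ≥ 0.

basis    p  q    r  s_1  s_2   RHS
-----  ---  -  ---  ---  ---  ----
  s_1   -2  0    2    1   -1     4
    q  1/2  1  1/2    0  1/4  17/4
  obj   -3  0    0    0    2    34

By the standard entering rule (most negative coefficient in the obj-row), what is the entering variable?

p

Negative obj-row entries: p: -3.
The most negative is -3 in column p, so p enters.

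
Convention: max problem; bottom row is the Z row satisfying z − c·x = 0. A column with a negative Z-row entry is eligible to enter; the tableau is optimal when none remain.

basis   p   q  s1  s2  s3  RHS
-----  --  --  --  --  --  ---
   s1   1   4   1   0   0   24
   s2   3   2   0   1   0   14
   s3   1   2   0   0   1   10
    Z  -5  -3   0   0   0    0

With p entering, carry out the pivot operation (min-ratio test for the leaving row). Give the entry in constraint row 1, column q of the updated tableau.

Ratio test on column p — row 1: 24/1 = 24; row 2: 14/3 = 14/3; row 3: 10/1 = 10. Minimum is 14/3 at row 2 (s2 leaves); pivot element 3.
Divide row 2 by 3; eliminate column p from the other rows.
Row 1 update in column q: 4 − 1·(2/3) = 10/3.

10/3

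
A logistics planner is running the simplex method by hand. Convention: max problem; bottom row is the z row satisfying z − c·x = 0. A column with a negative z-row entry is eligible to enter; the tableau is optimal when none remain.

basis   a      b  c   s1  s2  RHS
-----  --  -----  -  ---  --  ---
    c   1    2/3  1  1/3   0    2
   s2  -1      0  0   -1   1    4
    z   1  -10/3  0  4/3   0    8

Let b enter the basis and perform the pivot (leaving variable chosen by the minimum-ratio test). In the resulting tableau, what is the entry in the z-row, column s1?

3

Ratio test on column b — row 1: 2/(2/3) = 3; row 2: entry 0 ≤ 0. Minimum is 3 at row 1 (c leaves); pivot element 2/3.
Divide row 1 by 2/3; eliminate column b from the other rows.
z-row update in column s1: 4/3 − (-10/3)·(1/2) = 3.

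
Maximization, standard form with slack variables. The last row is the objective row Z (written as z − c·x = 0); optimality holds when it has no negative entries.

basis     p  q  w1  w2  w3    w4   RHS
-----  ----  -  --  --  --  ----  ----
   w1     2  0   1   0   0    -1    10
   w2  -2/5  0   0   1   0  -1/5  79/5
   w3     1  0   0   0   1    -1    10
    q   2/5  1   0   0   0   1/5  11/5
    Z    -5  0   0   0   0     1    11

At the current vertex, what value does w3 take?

w3 is basic (row 3); its value is the RHS of that row, 10.

10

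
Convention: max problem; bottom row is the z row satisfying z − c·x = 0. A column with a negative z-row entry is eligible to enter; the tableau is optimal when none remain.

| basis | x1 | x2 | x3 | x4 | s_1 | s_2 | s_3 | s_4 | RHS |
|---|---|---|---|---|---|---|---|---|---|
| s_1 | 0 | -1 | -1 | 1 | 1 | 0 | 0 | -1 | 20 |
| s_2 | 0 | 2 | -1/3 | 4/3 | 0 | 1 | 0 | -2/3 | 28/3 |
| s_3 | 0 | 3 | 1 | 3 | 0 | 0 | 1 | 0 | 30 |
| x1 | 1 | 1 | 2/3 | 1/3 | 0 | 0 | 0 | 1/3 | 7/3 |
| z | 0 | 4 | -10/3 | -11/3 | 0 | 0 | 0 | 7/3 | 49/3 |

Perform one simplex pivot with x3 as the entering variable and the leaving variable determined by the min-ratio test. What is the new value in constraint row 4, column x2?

Ratio test on column x3 — row 1: entry -1 ≤ 0; row 2: entry -1/3 ≤ 0; row 3: 30/1 = 30; row 4: (7/3)/(2/3) = 7/2. Minimum is 7/2 at row 4 (x1 leaves); pivot element 2/3.
Divide row 4 by 2/3; eliminate column x3 from the other rows.
In the new row 4, the x2 entry is the old entry divided by the pivot: 1/(2/3) = 3/2.

3/2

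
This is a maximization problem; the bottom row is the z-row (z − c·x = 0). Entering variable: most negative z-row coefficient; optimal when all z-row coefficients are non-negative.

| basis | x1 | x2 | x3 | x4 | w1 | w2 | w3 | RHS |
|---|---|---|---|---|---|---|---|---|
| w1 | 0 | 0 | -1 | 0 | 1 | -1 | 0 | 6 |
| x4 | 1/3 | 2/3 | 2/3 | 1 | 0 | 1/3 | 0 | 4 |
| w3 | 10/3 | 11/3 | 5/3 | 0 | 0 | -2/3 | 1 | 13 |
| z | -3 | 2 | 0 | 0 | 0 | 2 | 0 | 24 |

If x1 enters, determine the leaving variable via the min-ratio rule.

w3

Column x1 entries and ratios — w1: 0 ≤ 0, skip; x4: 4/(1/3) = 12; w3: 13/(10/3) = 39/10.
Smallest ratio is 39/10 in the row of w3, so w3 leaves.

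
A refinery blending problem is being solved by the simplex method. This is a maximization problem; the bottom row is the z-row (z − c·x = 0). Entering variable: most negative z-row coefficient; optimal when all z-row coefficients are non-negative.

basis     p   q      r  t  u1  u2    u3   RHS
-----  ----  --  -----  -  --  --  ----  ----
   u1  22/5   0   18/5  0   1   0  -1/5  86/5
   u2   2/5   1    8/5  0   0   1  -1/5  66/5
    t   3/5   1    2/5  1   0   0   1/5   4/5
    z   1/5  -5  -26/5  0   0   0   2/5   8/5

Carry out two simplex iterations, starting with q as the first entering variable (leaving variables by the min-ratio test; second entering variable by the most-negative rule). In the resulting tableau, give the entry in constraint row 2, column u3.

-1

Ratio test on column q — row 1: entry 0 ≤ 0; row 2: (66/5)/1 = 66/5; row 3: (4/5)/1 = 4/5. Minimum is 4/5 at row 3 (t leaves); pivot element 1.
Divide row 3 by 1; eliminate column q from the other rows.
Second iteration: most negative z-row entry is -16/5 in column r, so r enters.
Ratio test on column r — row 1: (86/5)/(18/5) = 43/9; row 2: (62/5)/(6/5) = 31/3; row 3: (4/5)/(2/5) = 2. Minimum is 2 at row 3 (q leaves); pivot element 2/5.
Divide row 3 by 2/5; eliminate column r from the other rows.
After both pivots, the entry at constraint row 2, column u3 is -1.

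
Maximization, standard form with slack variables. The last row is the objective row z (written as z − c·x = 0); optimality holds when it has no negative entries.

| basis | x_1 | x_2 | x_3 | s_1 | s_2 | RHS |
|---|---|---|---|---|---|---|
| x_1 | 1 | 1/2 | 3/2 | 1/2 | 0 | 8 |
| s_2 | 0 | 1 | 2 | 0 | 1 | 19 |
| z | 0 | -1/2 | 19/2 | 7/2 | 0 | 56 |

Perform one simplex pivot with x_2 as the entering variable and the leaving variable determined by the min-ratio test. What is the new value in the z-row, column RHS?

Ratio test on column x_2 — row 1: 8/(1/2) = 16; row 2: 19/1 = 19. Minimum is 16 at row 1 (x_1 leaves); pivot element 1/2.
Divide row 1 by 1/2; eliminate column x_2 from the other rows.
z-row update in column RHS: 56 − (-1/2)·16 = 64.

64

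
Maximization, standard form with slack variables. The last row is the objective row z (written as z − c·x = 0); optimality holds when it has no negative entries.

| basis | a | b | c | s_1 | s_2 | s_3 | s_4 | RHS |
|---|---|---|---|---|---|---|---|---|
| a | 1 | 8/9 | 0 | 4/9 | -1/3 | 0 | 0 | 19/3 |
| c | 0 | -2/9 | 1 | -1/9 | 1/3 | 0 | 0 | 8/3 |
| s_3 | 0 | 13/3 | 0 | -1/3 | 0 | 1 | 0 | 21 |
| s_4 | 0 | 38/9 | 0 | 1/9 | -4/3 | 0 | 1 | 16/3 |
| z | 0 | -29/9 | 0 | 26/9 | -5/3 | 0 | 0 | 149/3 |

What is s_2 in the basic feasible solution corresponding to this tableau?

s_2 is not in the basis, so in the current basic feasible solution s_2 = 0.

0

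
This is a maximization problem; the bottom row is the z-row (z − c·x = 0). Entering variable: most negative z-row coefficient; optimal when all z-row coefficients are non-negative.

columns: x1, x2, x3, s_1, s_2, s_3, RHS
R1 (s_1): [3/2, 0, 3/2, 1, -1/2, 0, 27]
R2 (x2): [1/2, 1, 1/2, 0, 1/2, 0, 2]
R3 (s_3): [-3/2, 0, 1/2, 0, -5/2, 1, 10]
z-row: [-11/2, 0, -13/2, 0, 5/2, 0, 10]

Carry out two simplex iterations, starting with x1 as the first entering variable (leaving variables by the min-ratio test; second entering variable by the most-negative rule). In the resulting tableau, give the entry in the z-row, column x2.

13

Ratio test on column x1 — row 1: 27/(3/2) = 18; row 2: 2/(1/2) = 4; row 3: entry -3/2 ≤ 0. Minimum is 4 at row 2 (x2 leaves); pivot element 1/2.
Divide row 2 by 1/2; eliminate column x1 from the other rows.
Second iteration: most negative z-row entry is -1 in column x3, so x3 enters.
Ratio test on column x3 — row 1: entry 0 ≤ 0; row 2: 4/1 = 4; row 3: 16/2 = 8. Minimum is 4 at row 2 (x1 leaves); pivot element 1.
Divide row 2 by 1; eliminate column x3 from the other rows.
After both pivots, the entry at the z-row, column x2 is 13.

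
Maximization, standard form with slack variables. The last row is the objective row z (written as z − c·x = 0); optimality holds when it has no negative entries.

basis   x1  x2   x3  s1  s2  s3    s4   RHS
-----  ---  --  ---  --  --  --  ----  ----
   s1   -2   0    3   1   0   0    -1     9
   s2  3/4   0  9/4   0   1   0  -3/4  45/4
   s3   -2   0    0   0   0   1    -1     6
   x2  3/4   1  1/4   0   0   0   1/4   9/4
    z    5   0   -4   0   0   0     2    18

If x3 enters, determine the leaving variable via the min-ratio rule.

s1

Column x3 entries and ratios — s1: 9/3 = 3; s2: (45/4)/(9/4) = 5; s3: 0 ≤ 0, skip; x2: (9/4)/(1/4) = 9.
Smallest ratio is 3 in the row of s1, so s1 leaves.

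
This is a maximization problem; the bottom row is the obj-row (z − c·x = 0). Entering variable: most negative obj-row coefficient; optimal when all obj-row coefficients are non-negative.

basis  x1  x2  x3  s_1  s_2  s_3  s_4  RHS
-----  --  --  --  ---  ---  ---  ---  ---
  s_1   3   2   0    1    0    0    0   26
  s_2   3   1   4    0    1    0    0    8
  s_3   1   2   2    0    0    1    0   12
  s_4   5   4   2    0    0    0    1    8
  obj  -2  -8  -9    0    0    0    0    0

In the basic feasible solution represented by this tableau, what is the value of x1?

0

x1 is not in the basis, so in the current basic feasible solution x1 = 0.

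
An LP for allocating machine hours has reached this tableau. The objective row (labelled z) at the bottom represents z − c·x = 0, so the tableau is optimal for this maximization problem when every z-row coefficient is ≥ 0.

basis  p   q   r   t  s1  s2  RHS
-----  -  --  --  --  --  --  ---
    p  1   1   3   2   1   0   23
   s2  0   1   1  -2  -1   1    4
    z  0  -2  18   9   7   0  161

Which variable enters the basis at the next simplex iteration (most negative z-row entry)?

q

Negative z-row entries: q: -2.
The most negative is -2 in column q, so q enters.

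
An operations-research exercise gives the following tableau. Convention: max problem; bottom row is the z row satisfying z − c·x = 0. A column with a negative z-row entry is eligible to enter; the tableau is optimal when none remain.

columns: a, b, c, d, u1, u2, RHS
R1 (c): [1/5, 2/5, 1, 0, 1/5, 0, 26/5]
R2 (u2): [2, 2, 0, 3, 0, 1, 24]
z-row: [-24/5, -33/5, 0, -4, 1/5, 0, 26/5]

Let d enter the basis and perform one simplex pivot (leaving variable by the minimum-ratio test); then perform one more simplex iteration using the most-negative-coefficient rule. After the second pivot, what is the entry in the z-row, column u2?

33/10

Ratio test on column d — row 1: entry 0 ≤ 0; row 2: 24/3 = 8. Minimum is 8 at row 2 (u2 leaves); pivot element 3.
Divide row 2 by 3; eliminate column d from the other rows.
Second iteration: most negative z-row entry is -59/15 in column b, so b enters.
Ratio test on column b — row 1: (26/5)/(2/5) = 13; row 2: 8/(2/3) = 12. Minimum is 12 at row 2 (d leaves); pivot element 2/3.
Divide row 2 by 2/3; eliminate column b from the other rows.
After both pivots, the entry at the z-row, column u2 is 33/10.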